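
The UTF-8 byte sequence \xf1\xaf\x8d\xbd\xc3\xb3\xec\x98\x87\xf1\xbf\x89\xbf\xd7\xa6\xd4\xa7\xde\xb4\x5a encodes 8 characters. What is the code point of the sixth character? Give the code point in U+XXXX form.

U+0527

Offset 0: leading byte 0xF1 = 11110001 → 4-byte char #1 = F1 AF 8D BD.
Offset 4: leading byte 0xC3 = 11000011 → 2-byte char #2 = C3 B3.
Offset 6: leading byte 0xEC = 11101100 → 3-byte char #3 = EC 98 87.
Offset 9: leading byte 0xF1 = 11110001 → 4-byte char #4 = F1 BF 89 BF.
Offset 13: leading byte 0xD7 = 11010111 → 2-byte char #5 = D7 A6.
Offset 15: leading byte 0xD4 = 11010100 → 2-byte char #6 = D4 A7.
Leading byte 0xD4 = 11010100 matches 110xxxxx → 2-byte sequence.
Byte 1: 0xD4 = 11010100, payload 10100 (5 bits).
Byte 2: 0xA7 = 10100111 (10xxxxxx ✓), payload 100111.
Concatenate: 10100100111 = 0x527 (11 bits → U+0527).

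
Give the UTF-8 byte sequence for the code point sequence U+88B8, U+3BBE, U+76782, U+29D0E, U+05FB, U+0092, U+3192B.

U+88B8: 3-byte form → E8 A2 B8.
U+3BBE: 3-byte form → E3 AE BE.
U+76782: 4-byte form → F1 B6 9E 82.
U+29D0E: 4-byte form → F0 A9 B4 8E.
U+05FB: 2-byte form → D7 BB.
U+0092: 2-byte form → C2 92.
U+3192B: 4-byte form → F0 B1 A4 AB.
Concatenated (22 bytes): E8 A2 B8 E3 AE BE F1 B6 9E 82 F0 A9 B4 8E D7 BB C2 92 F0 B1 A4 AB.

E8 A2 B8 E3 AE BE F1 B6 9E 82 F0 A9 B4 8E D7 BB C2 92 F0 B1 A4 AB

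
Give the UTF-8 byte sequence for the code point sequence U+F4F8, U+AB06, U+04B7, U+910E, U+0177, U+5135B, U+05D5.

EF 93 B8 EA AC 86 D2 B7 E9 84 8E C5 B7 F1 91 8D 9B D7 95

U+F4F8: 3-byte form → EF 93 B8.
U+AB06: 3-byte form → EA AC 86.
U+04B7: 2-byte form → D2 B7.
U+910E: 3-byte form → E9 84 8E.
U+0177: 2-byte form → C5 B7.
U+5135B: 4-byte form → F1 91 8D 9B.
U+05D5: 2-byte form → D7 95.
Concatenated (19 bytes): EF 93 B8 EA AC 86 D2 B7 E9 84 8E C5 B7 F1 91 8D 9B D7 95.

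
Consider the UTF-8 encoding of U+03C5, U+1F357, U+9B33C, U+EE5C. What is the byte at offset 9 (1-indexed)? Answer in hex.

0x8C

1-indexed offset 9 is 0-indexed offset 8.
U+03C5 → 2-byte form CF 85 at offsets 0–1.
U+1F357 → 4-byte form F0 9F 8D 97 at offsets 2–5.
U+9B33C → 4-byte form F2 9B 8C BC at offsets 6–9.
Offset 8 falls in char 3's range; it's byte 3 of F2 9B 8C BC = 0x8C.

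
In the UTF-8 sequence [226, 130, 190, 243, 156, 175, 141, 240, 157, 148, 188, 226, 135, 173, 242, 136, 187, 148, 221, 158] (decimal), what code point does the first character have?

U+20BE

Offset 0: leading byte 0xE2 = 11100010 → 3-byte char #1 = E2 82 BE.
Leading byte 0xE2 = 11100010 matches 1110xxxx → 3-byte sequence.
Byte 1: 0xE2 = 11100010, payload 0010 (4 bits).
Byte 2: 0x82 = 10000010 (10xxxxxx ✓), payload 000010.
Byte 3: 0xBE = 10111110 (10xxxxxx ✓), payload 111110.
Concatenate: 0010000010111110 = 0x20BE (16 bits → U+20BE).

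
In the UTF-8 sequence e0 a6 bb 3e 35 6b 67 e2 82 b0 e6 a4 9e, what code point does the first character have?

Offset 0: leading byte 0xE0 = 11100000 → 3-byte char #1 = E0 A6 BB.
Leading byte 0xE0 = 11100000 matches 1110xxxx → 3-byte sequence.
Byte 1: 0xE0 = 11100000, payload 0000 (4 bits).
Byte 2: 0xA6 = 10100110 (10xxxxxx ✓), payload 100110.
Byte 3: 0xBB = 10111011 (10xxxxxx ✓), payload 111011.
Concatenate: 0000100110111011 = 0x9BB (16 bits → U+09BB).

U+09BB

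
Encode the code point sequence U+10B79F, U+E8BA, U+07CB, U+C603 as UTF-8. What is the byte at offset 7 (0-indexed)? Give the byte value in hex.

0xDF

U+10B79F → 4-byte form F4 8B 9E 9F at offsets 0–3.
U+E8BA → 3-byte form EE A2 BA at offsets 4–6.
U+07CB → 2-byte form DF 8B at offsets 7–8.
Offset 7 falls in char 3's range; it's byte 1 of DF 8B = 0xDF.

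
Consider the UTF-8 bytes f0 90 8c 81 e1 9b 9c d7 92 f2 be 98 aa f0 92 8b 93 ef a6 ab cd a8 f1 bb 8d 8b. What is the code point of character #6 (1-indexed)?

U+F9AB

Offset 0: leading byte 0xF0 = 11110000 → 4-byte char #1 = F0 90 8C 81.
Offset 4: leading byte 0xE1 = 11100001 → 3-byte char #2 = E1 9B 9C.
Offset 7: leading byte 0xD7 = 11010111 → 2-byte char #3 = D7 92.
Offset 9: leading byte 0xF2 = 11110010 → 4-byte char #4 = F2 BE 98 AA.
Offset 13: leading byte 0xF0 = 11110000 → 4-byte char #5 = F0 92 8B 93.
Offset 17: leading byte 0xEF = 11101111 → 3-byte char #6 = EF A6 AB.
Leading byte 0xEF = 11101111 matches 1110xxxx → 3-byte sequence.
Byte 1: 0xEF = 11101111, payload 1111 (4 bits).
Byte 2: 0xA6 = 10100110 (10xxxxxx ✓), payload 100110.
Byte 3: 0xAB = 10101011 (10xxxxxx ✓), payload 101011.
Concatenate: 1111100110101011 = 0xF9AB (16 bits → U+F9AB).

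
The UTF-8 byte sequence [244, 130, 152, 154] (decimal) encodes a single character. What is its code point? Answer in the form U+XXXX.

Leading byte 0xF4 = 11110100 matches 11110xxx → 4-byte sequence.
Byte 1: 0xF4 = 11110100, payload 100 (3 bits).
Byte 2: 0x82 = 10000010 (10xxxxxx ✓), payload 000010.
Byte 3: 0x98 = 10011000 (10xxxxxx ✓), payload 011000.
Byte 4: 0x9A = 10011010 (10xxxxxx ✓), payload 011010.
Concatenate: 100000010011000011010 = 0x10261A (21 bits → U+10261A).

U+10261A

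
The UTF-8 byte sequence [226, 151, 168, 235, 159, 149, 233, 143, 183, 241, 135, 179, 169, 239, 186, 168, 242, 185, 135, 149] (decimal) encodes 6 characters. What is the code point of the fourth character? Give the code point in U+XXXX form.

U+47CE9

Offset 0: leading byte 0xE2 = 11100010 → 3-byte char #1 = E2 97 A8.
Offset 3: leading byte 0xEB = 11101011 → 3-byte char #2 = EB 9F 95.
Offset 6: leading byte 0xE9 = 11101001 → 3-byte char #3 = E9 8F B7.
Offset 9: leading byte 0xF1 = 11110001 → 4-byte char #4 = F1 87 B3 A9.
Leading byte 0xF1 = 11110001 matches 11110xxx → 4-byte sequence.
Byte 1: 0xF1 = 11110001, payload 001 (3 bits).
Byte 2: 0x87 = 10000111 (10xxxxxx ✓), payload 000111.
Byte 3: 0xB3 = 10110011 (10xxxxxx ✓), payload 110011.
Byte 4: 0xA9 = 10101001 (10xxxxxx ✓), payload 101001.
Concatenate: 001000111110011101001 = 0x47CE9 (21 bits → U+47CE9).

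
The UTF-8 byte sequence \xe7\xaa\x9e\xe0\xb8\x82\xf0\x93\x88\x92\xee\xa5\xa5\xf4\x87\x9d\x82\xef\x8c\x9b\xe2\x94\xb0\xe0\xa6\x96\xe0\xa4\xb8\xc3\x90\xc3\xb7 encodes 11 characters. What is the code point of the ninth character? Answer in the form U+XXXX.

U+0938

Offset 0: leading byte 0xE7 = 11100111 → 3-byte char #1 = E7 AA 9E.
Offset 3: leading byte 0xE0 = 11100000 → 3-byte char #2 = E0 B8 82.
Offset 6: leading byte 0xF0 = 11110000 → 4-byte char #3 = F0 93 88 92.
Offset 10: leading byte 0xEE = 11101110 → 3-byte char #4 = EE A5 A5.
Offset 13: leading byte 0xF4 = 11110100 → 4-byte char #5 = F4 87 9D 82.
Offset 17: leading byte 0xEF = 11101111 → 3-byte char #6 = EF 8C 9B.
Offset 20: leading byte 0xE2 = 11100010 → 3-byte char #7 = E2 94 B0.
Offset 23: leading byte 0xE0 = 11100000 → 3-byte char #8 = E0 A6 96.
Offset 26: leading byte 0xE0 = 11100000 → 3-byte char #9 = E0 A4 B8.
Leading byte 0xE0 = 11100000 matches 1110xxxx → 3-byte sequence.
Byte 1: 0xE0 = 11100000, payload 0000 (4 bits).
Byte 2: 0xA4 = 10100100 (10xxxxxx ✓), payload 100100.
Byte 3: 0xB8 = 10111000 (10xxxxxx ✓), payload 111000.
Concatenate: 0000100100111000 = 0x938 (16 bits → U+0938).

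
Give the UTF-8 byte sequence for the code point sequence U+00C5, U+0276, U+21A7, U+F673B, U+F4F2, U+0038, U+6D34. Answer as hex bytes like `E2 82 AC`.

C3 85 C9 B6 E2 86 A7 F3 B6 9C BB EF 93 B2 38 E6 B4 B4

U+00C5: 2-byte form → C3 85.
U+0276: 2-byte form → C9 B6.
U+21A7: 3-byte form → E2 86 A7.
U+F673B: 4-byte form → F3 B6 9C BB.
U+F4F2: 3-byte form → EF 93 B2.
U+0038: 1-byte form → 38.
U+6D34: 3-byte form → E6 B4 B4.
Concatenated (18 bytes): C3 85 C9 B6 E2 86 A7 F3 B6 9C BB EF 93 B2 38 E6 B4 B4.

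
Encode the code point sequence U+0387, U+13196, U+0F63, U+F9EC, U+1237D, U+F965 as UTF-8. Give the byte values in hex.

CE 87 F0 93 86 96 E0 BD A3 EF A7 AC F0 92 8D BD EF A5 A5

U+0387: 2-byte form → CE 87.
U+13196: 4-byte form → F0 93 86 96.
U+0F63: 3-byte form → E0 BD A3.
U+F9EC: 3-byte form → EF A7 AC.
U+1237D: 4-byte form → F0 92 8D BD.
U+F965: 3-byte form → EF A5 A5.
Concatenated (19 bytes): CE 87 F0 93 86 96 E0 BD A3 EF A7 AC F0 92 8D BD EF A5 A5.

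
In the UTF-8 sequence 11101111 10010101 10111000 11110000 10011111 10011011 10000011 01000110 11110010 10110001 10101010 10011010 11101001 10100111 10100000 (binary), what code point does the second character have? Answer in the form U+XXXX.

U+1F6C3

Offset 0: leading byte 0xEF = 11101111 → 3-byte char #1 = EF 95 B8.
Offset 3: leading byte 0xF0 = 11110000 → 4-byte char #2 = F0 9F 9B 83.
Leading byte 0xF0 = 11110000 matches 11110xxx → 4-byte sequence.
Byte 1: 0xF0 = 11110000, payload 000 (3 bits).
Byte 2: 0x9F = 10011111 (10xxxxxx ✓), payload 011111.
Byte 3: 0x9B = 10011011 (10xxxxxx ✓), payload 011011.
Byte 4: 0x83 = 10000011 (10xxxxxx ✓), payload 000011.
Concatenate: 000011111011011000011 = 0x1F6C3 (21 bits → U+1F6C3).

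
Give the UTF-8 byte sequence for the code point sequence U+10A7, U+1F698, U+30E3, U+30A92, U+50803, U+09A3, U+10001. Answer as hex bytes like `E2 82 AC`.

E1 82 A7 F0 9F 9A 98 E3 83 A3 F0 B0 AA 92 F1 90 A0 83 E0 A6 A3 F0 90 80 81

U+10A7: 3-byte form → E1 82 A7.
U+1F698: 4-byte form → F0 9F 9A 98.
U+30E3: 3-byte form → E3 83 A3.
U+30A92: 4-byte form → F0 B0 AA 92.
U+50803: 4-byte form → F1 90 A0 83.
U+09A3: 3-byte form → E0 A6 A3.
U+10001: 4-byte form → F0 90 80 81.
Concatenated (25 bytes): E1 82 A7 F0 9F 9A 98 E3 83 A3 F0 B0 AA 92 F1 90 A0 83 E0 A6 A3 F0 90 80 81.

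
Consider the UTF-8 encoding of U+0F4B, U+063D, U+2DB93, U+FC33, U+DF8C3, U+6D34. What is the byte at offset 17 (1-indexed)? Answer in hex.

0xE6

1-indexed offset 17 is 0-indexed offset 16.
U+0F4B → 3-byte form E0 BD 8B at offsets 0–2.
U+063D → 2-byte form D8 BD at offsets 3–4.
U+2DB93 → 4-byte form F0 AD AE 93 at offsets 5–8.
U+FC33 → 3-byte form EF B0 B3 at offsets 9–11.
U+DF8C3 → 4-byte form F3 9F A3 83 at offsets 12–15.
U+6D34 → 3-byte form E6 B4 B4 at offsets 16–18.
Offset 16 falls in char 6's range; it's byte 1 of E6 B4 B4 = 0xE6.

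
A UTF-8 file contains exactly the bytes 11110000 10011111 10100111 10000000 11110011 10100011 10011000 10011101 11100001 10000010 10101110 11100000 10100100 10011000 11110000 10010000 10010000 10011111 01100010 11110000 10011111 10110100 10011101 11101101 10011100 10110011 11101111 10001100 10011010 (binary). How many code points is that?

Byte at offset 0: 0xF0 = 11110000 → 4-byte char (#1). Advance 4.
Byte at offset 4: 0xF3 = 11110011 → 4-byte char (#2). Advance 4.
Byte at offset 8: 0xE1 = 11100001 → 3-byte char (#3). Advance 3.
Byte at offset 11: 0xE0 = 11100000 → 3-byte char (#4). Advance 3.
Byte at offset 14: 0xF0 = 11110000 → 4-byte char (#5). Advance 4.
Byte at offset 18: 0x62 = 01100010 → 1-byte char (#6). Advance 1.
Byte at offset 19: 0xF0 = 11110000 → 4-byte char (#7). Advance 4.
Byte at offset 23: 0xED = 11101101 → 3-byte char (#8). Advance 3.
Byte at offset 26: 0xEF = 11101111 → 3-byte char (#9). Advance 3.
Reached end at offset 29 after 9 code points.

9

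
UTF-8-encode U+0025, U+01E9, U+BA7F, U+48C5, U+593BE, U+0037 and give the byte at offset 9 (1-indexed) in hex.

0x85

1-indexed offset 9 is 0-indexed offset 8.
U+0025 → 1-byte form 25 at offsets 0–0.
U+01E9 → 2-byte form C7 A9 at offsets 1–2.
U+BA7F → 3-byte form EB A9 BF at offsets 3–5.
U+48C5 → 3-byte form E4 A3 85 at offsets 6–8.
Offset 8 falls in char 4's range; it's byte 3 of E4 A3 85 = 0x85.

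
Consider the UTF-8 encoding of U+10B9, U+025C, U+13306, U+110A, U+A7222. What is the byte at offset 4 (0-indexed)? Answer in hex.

U+10B9 → 3-byte form E1 82 B9 at offsets 0–2.
U+025C → 2-byte form C9 9C at offsets 3–4.
Offset 4 falls in char 2's range; it's byte 2 of C9 9C = 0x9C.

0x9C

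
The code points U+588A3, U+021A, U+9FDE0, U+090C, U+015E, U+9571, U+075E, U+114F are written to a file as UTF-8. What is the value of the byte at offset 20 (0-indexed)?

U+588A3 → 4-byte form F1 98 A2 A3 at offsets 0–3.
U+021A → 2-byte form C8 9A at offsets 4–5.
U+9FDE0 → 4-byte form F2 9F B7 A0 at offsets 6–9.
U+090C → 3-byte form E0 A4 8C at offsets 10–12.
U+015E → 2-byte form C5 9E at offsets 13–14.
U+9571 → 3-byte form E9 95 B1 at offsets 15–17.
U+075E → 2-byte form DD 9E at offsets 18–19.
U+114F → 3-byte form E1 85 8F at offsets 20–22.
Offset 20 falls in char 8's range; it's byte 1 of E1 85 8F = 0xE1.

0xE1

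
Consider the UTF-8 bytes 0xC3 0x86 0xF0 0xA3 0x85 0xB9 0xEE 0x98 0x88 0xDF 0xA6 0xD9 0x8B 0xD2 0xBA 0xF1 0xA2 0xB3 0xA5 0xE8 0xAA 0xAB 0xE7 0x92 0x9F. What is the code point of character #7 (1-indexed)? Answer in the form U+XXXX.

Offset 0: leading byte 0xC3 = 11000011 → 2-byte char #1 = C3 86.
Offset 2: leading byte 0xF0 = 11110000 → 4-byte char #2 = F0 A3 85 B9.
Offset 6: leading byte 0xEE = 11101110 → 3-byte char #3 = EE 98 88.
Offset 9: leading byte 0xDF = 11011111 → 2-byte char #4 = DF A6.
Offset 11: leading byte 0xD9 = 11011001 → 2-byte char #5 = D9 8B.
Offset 13: leading byte 0xD2 = 11010010 → 2-byte char #6 = D2 BA.
Offset 15: leading byte 0xF1 = 11110001 → 4-byte char #7 = F1 A2 B3 A5.
Leading byte 0xF1 = 11110001 matches 11110xxx → 4-byte sequence.
Byte 1: 0xF1 = 11110001, payload 001 (3 bits).
Byte 2: 0xA2 = 10100010 (10xxxxxx ✓), payload 100010.
Byte 3: 0xB3 = 10110011 (10xxxxxx ✓), payload 110011.
Byte 4: 0xA5 = 10100101 (10xxxxxx ✓), payload 100101.
Concatenate: 001100010110011100101 = 0x62CE5 (21 bits → U+62CE5).

U+62CE5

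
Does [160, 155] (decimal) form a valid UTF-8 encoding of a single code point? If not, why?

Byte 0xA0 = 10100000 has the form 10xxxxxx — a continuation byte — but there is no preceding leading byte.

invalid (continuation byte with no leading byte)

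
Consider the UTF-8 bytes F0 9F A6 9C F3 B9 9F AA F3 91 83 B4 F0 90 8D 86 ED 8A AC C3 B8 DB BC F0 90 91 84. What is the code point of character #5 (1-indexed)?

U+D2AC

Offset 0: leading byte 0xF0 = 11110000 → 4-byte char #1 = F0 9F A6 9C.
Offset 4: leading byte 0xF3 = 11110011 → 4-byte char #2 = F3 B9 9F AA.
Offset 8: leading byte 0xF3 = 11110011 → 4-byte char #3 = F3 91 83 B4.
Offset 12: leading byte 0xF0 = 11110000 → 4-byte char #4 = F0 90 8D 86.
Offset 16: leading byte 0xED = 11101101 → 3-byte char #5 = ED 8A AC.
Leading byte 0xED = 11101101 matches 1110xxxx → 3-byte sequence.
Byte 1: 0xED = 11101101, payload 1101 (4 bits).
Byte 2: 0x8A = 10001010 (10xxxxxx ✓), payload 001010.
Byte 3: 0xAC = 10101100 (10xxxxxx ✓), payload 101100.
Concatenate: 1101001010101100 = 0xD2AC (16 bits → U+D2AC).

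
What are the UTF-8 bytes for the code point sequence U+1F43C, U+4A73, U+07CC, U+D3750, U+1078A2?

U+1F43C: 4-byte form → F0 9F 90 BC.
U+4A73: 3-byte form → E4 A9 B3.
U+07CC: 2-byte form → DF 8C.
U+D3750: 4-byte form → F3 93 9D 90.
U+1078A2: 4-byte form → F4 87 A2 A2.
Concatenated (17 bytes): F0 9F 90 BC E4 A9 B3 DF 8C F3 93 9D 90 F4 87 A2 A2.

F0 9F 90 BC E4 A9 B3 DF 8C F3 93 9D 90 F4 87 A2 A2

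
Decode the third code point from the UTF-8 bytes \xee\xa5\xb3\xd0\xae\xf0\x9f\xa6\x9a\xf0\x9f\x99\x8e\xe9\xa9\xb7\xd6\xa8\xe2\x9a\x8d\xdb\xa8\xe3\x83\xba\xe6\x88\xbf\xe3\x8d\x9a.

U+1F99A

Offset 0: leading byte 0xEE = 11101110 → 3-byte char #1 = EE A5 B3.
Offset 3: leading byte 0xD0 = 11010000 → 2-byte char #2 = D0 AE.
Offset 5: leading byte 0xF0 = 11110000 → 4-byte char #3 = F0 9F A6 9A.
Leading byte 0xF0 = 11110000 matches 11110xxx → 4-byte sequence.
Byte 1: 0xF0 = 11110000, payload 000 (3 bits).
Byte 2: 0x9F = 10011111 (10xxxxxx ✓), payload 011111.
Byte 3: 0xA6 = 10100110 (10xxxxxx ✓), payload 100110.
Byte 4: 0x9A = 10011010 (10xxxxxx ✓), payload 011010.
Concatenate: 000011111100110011010 = 0x1F99A (21 bits → U+1F99A).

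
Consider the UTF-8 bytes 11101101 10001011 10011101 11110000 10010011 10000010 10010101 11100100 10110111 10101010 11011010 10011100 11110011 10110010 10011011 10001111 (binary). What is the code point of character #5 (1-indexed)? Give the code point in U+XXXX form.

Offset 0: leading byte 0xED = 11101101 → 3-byte char #1 = ED 8B 9D.
Offset 3: leading byte 0xF0 = 11110000 → 4-byte char #2 = F0 93 82 95.
Offset 7: leading byte 0xE4 = 11100100 → 3-byte char #3 = E4 B7 AA.
Offset 10: leading byte 0xDA = 11011010 → 2-byte char #4 = DA 9C.
Offset 12: leading byte 0xF3 = 11110011 → 4-byte char #5 = F3 B2 9B 8F.
Leading byte 0xF3 = 11110011 matches 11110xxx → 4-byte sequence.
Byte 1: 0xF3 = 11110011, payload 011 (3 bits).
Byte 2: 0xB2 = 10110010 (10xxxxxx ✓), payload 110010.
Byte 3: 0x9B = 10011011 (10xxxxxx ✓), payload 011011.
Byte 4: 0x8F = 10001111 (10xxxxxx ✓), payload 001111.
Concatenate: 011110010011011001111 = 0xF26CF (21 bits → U+F26CF).

U+F26CF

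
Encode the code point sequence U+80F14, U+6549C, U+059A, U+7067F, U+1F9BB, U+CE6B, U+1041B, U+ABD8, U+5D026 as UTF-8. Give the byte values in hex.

F2 80 BC 94 F1 A5 92 9C D6 9A F1 B0 99 BF F0 9F A6 BB EC B9 AB F0 90 90 9B EA AF 98 F1 9D 80 A6

U+80F14: 4-byte form → F2 80 BC 94.
U+6549C: 4-byte form → F1 A5 92 9C.
U+059A: 2-byte form → D6 9A.
U+7067F: 4-byte form → F1 B0 99 BF.
U+1F9BB: 4-byte form → F0 9F A6 BB.
U+CE6B: 3-byte form → EC B9 AB.
U+1041B: 4-byte form → F0 90 90 9B.
U+ABD8: 3-byte form → EA AF 98.
U+5D026: 4-byte form → F1 9D 80 A6.
Concatenated (32 bytes): F2 80 BC 94 F1 A5 92 9C D6 9A F1 B0 99 BF F0 9F A6 BB EC B9 AB F0 90 90 9B EA AF 98 F1 9D 80 A6.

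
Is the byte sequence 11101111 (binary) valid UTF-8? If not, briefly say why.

invalid (sequence truncated)

Leading byte 0xEF = 11101111 → 3-byte form, but only 1 byte is present.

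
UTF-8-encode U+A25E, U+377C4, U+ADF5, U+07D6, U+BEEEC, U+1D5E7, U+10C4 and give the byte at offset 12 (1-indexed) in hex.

1-indexed offset 12 is 0-indexed offset 11.
U+A25E → 3-byte form EA 89 9E at offsets 0–2.
U+377C4 → 4-byte form F0 B7 9F 84 at offsets 3–6.
U+ADF5 → 3-byte form EA B7 B5 at offsets 7–9.
U+07D6 → 2-byte form DF 96 at offsets 10–11.
Offset 11 falls in char 4's range; it's byte 2 of DF 96 = 0x96.

0x96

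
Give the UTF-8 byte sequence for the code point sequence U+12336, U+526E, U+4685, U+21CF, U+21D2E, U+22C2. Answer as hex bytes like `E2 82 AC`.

U+12336: 4-byte form → F0 92 8C B6.
U+526E: 3-byte form → E5 89 AE.
U+4685: 3-byte form → E4 9A 85.
U+21CF: 3-byte form → E2 87 8F.
U+21D2E: 4-byte form → F0 A1 B4 AE.
U+22C2: 3-byte form → E2 8B 82.
Concatenated (20 bytes): F0 92 8C B6 E5 89 AE E4 9A 85 E2 87 8F F0 A1 B4 AE E2 8B 82.

F0 92 8C B6 E5 89 AE E4 9A 85 E2 87 8F F0 A1 B4 AE E2 8B 82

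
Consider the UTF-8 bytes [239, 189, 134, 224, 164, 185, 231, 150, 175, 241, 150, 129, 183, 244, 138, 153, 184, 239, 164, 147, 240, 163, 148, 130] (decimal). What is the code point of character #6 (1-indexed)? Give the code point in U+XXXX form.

Offset 0: leading byte 0xEF = 11101111 → 3-byte char #1 = EF BD 86.
Offset 3: leading byte 0xE0 = 11100000 → 3-byte char #2 = E0 A4 B9.
Offset 6: leading byte 0xE7 = 11100111 → 3-byte char #3 = E7 96 AF.
Offset 9: leading byte 0xF1 = 11110001 → 4-byte char #4 = F1 96 81 B7.
Offset 13: leading byte 0xF4 = 11110100 → 4-byte char #5 = F4 8A 99 B8.
Offset 17: leading byte 0xEF = 11101111 → 3-byte char #6 = EF A4 93.
Leading byte 0xEF = 11101111 matches 1110xxxx → 3-byte sequence.
Byte 1: 0xEF = 11101111, payload 1111 (4 bits).
Byte 2: 0xA4 = 10100100 (10xxxxxx ✓), payload 100100.
Byte 3: 0x93 = 10010011 (10xxxxxx ✓), payload 010011.
Concatenate: 1111100100010011 = 0xF913 (16 bits → U+F913).

U+F913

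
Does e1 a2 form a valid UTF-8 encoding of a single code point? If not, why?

Leading byte 0xE1 = 11100001 → 3-byte form, but only 2 bytes are present.

invalid (sequence truncated)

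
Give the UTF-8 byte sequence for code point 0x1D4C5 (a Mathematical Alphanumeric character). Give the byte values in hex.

U+1D4C5 = 0x1D4C5 = 120005 decimal. In range U+10000–U+10FFFF → 4-byte form: 11110xxx 10xxxxxx 10xxxxxx 10xxxxxx.
Binary (21 bits): 000011101010011000101.
Split 3+6+6+6: 000 | 011101 | 010011 | 000101.
Byte 1: 11110000 = 0xF0.
Byte 2: 10011101 = 0x9D.
Byte 3: 10010011 = 0x93.
Byte 4: 10000101 = 0x85.

F0 9D 93 85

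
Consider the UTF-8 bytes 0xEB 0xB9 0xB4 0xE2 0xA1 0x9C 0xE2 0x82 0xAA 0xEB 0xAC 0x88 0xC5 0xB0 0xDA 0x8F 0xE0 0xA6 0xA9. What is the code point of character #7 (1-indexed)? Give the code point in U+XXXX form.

Offset 0: leading byte 0xEB = 11101011 → 3-byte char #1 = EB B9 B4.
Offset 3: leading byte 0xE2 = 11100010 → 3-byte char #2 = E2 A1 9C.
Offset 6: leading byte 0xE2 = 11100010 → 3-byte char #3 = E2 82 AA.
Offset 9: leading byte 0xEB = 11101011 → 3-byte char #4 = EB AC 88.
Offset 12: leading byte 0xC5 = 11000101 → 2-byte char #5 = C5 B0.
Offset 14: leading byte 0xDA = 11011010 → 2-byte char #6 = DA 8F.
Offset 16: leading byte 0xE0 = 11100000 → 3-byte char #7 = E0 A6 A9.
Leading byte 0xE0 = 11100000 matches 1110xxxx → 3-byte sequence.
Byte 1: 0xE0 = 11100000, payload 0000 (4 bits).
Byte 2: 0xA6 = 10100110 (10xxxxxx ✓), payload 100110.
Byte 3: 0xA9 = 10101001 (10xxxxxx ✓), payload 101001.
Concatenate: 0000100110101001 = 0x9A9 (16 bits → U+09A9).

U+09A9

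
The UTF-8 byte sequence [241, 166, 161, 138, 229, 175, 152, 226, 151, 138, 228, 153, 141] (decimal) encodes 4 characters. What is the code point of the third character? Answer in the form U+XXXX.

U+25CA

Offset 0: leading byte 0xF1 = 11110001 → 4-byte char #1 = F1 A6 A1 8A.
Offset 4: leading byte 0xE5 = 11100101 → 3-byte char #2 = E5 AF 98.
Offset 7: leading byte 0xE2 = 11100010 → 3-byte char #3 = E2 97 8A.
Leading byte 0xE2 = 11100010 matches 1110xxxx → 3-byte sequence.
Byte 1: 0xE2 = 11100010, payload 0010 (4 bits).
Byte 2: 0x97 = 10010111 (10xxxxxx ✓), payload 010111.
Byte 3: 0x8A = 10001010 (10xxxxxx ✓), payload 001010.
Concatenate: 0010010111001010 = 0x25CA (16 bits → U+25CA).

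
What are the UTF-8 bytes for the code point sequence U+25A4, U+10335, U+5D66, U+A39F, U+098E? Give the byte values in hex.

E2 96 A4 F0 90 8C B5 E5 B5 A6 EA 8E 9F E0 A6 8E

U+25A4: 3-byte form → E2 96 A4.
U+10335: 4-byte form → F0 90 8C B5.
U+5D66: 3-byte form → E5 B5 A6.
U+A39F: 3-byte form → EA 8E 9F.
U+098E: 3-byte form → E0 A6 8E.
Concatenated (16 bytes): E2 96 A4 F0 90 8C B5 E5 B5 A6 EA 8E 9F E0 A6 8E.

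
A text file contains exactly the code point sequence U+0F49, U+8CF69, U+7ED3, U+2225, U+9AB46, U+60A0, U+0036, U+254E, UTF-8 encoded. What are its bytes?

E0 BD 89 F2 8C BD A9 E7 BB 93 E2 88 A5 F2 9A AD 86 E6 82 A0 36 E2 95 8E

U+0F49: 3-byte form → E0 BD 89.
U+8CF69: 4-byte form → F2 8C BD A9.
U+7ED3: 3-byte form → E7 BB 93.
U+2225: 3-byte form → E2 88 A5.
U+9AB46: 4-byte form → F2 9A AD 86.
U+60A0: 3-byte form → E6 82 A0.
U+0036: 1-byte form → 36.
U+254E: 3-byte form → E2 95 8E.
Concatenated (24 bytes): E0 BD 89 F2 8C BD A9 E7 BB 93 E2 88 A5 F2 9A AD 86 E6 82 A0 36 E2 95 8E.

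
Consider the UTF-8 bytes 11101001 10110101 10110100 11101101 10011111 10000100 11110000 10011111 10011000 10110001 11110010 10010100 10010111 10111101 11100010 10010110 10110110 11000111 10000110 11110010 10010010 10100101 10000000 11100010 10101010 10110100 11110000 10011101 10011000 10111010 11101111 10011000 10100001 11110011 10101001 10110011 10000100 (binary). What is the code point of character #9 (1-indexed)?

Offset 0: leading byte 0xE9 = 11101001 → 3-byte char #1 = E9 B5 B4.
Offset 3: leading byte 0xED = 11101101 → 3-byte char #2 = ED 9F 84.
Offset 6: leading byte 0xF0 = 11110000 → 4-byte char #3 = F0 9F 98 B1.
Offset 10: leading byte 0xF2 = 11110010 → 4-byte char #4 = F2 94 97 BD.
Offset 14: leading byte 0xE2 = 11100010 → 3-byte char #5 = E2 96 B6.
Offset 17: leading byte 0xC7 = 11000111 → 2-byte char #6 = C7 86.
Offset 19: leading byte 0xF2 = 11110010 → 4-byte char #7 = F2 92 A5 80.
Offset 23: leading byte 0xE2 = 11100010 → 3-byte char #8 = E2 AA B4.
Offset 26: leading byte 0xF0 = 11110000 → 4-byte char #9 = F0 9D 98 BA.
Leading byte 0xF0 = 11110000 matches 11110xxx → 4-byte sequence.
Byte 1: 0xF0 = 11110000, payload 000 (3 bits).
Byte 2: 0x9D = 10011101 (10xxxxxx ✓), payload 011101.
Byte 3: 0x98 = 10011000 (10xxxxxx ✓), payload 011000.
Byte 4: 0xBA = 10111010 (10xxxxxx ✓), payload 111010.
Concatenate: 000011101011000111010 = 0x1D63A (21 bits → U+1D63A).

U+1D63A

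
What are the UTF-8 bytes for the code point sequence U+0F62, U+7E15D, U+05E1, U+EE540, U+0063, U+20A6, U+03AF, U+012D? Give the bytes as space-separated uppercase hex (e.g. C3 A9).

E0 BD A2 F1 BE 85 9D D7 A1 F3 AE 95 80 63 E2 82 A6 CE AF C4 AD

U+0F62: 3-byte form → E0 BD A2.
U+7E15D: 4-byte form → F1 BE 85 9D.
U+05E1: 2-byte form → D7 A1.
U+EE540: 4-byte form → F3 AE 95 80.
U+0063: 1-byte form → 63.
U+20A6: 3-byte form → E2 82 A6.
U+03AF: 2-byte form → CE AF.
U+012D: 2-byte form → C4 AD.
Concatenated (21 bytes): E0 BD A2 F1 BE 85 9D D7 A1 F3 AE 95 80 63 E2 82 A6 CE AF C4 AD.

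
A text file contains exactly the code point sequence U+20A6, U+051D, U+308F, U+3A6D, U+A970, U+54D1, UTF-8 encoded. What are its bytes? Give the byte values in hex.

U+20A6: 3-byte form → E2 82 A6.
U+051D: 2-byte form → D4 9D.
U+308F: 3-byte form → E3 82 8F.
U+3A6D: 3-byte form → E3 A9 AD.
U+A970: 3-byte form → EA A5 B0.
U+54D1: 3-byte form → E5 93 91.
Concatenated (17 bytes): E2 82 A6 D4 9D E3 82 8F E3 A9 AD EA A5 B0 E5 93 91.

E2 82 A6 D4 9D E3 82 8F E3 A9 AD EA A5 B0 E5 93 91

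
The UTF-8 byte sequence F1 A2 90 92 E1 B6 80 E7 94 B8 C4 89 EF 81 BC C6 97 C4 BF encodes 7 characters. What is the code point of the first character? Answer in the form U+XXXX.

Offset 0: leading byte 0xF1 = 11110001 → 4-byte char #1 = F1 A2 90 92.
Leading byte 0xF1 = 11110001 matches 11110xxx → 4-byte sequence.
Byte 1: 0xF1 = 11110001, payload 001 (3 bits).
Byte 2: 0xA2 = 10100010 (10xxxxxx ✓), payload 100010.
Byte 3: 0x90 = 10010000 (10xxxxxx ✓), payload 010000.
Byte 4: 0x92 = 10010010 (10xxxxxx ✓), payload 010010.
Concatenate: 001100010010000010010 = 0x62412 (21 bits → U+62412).

U+62412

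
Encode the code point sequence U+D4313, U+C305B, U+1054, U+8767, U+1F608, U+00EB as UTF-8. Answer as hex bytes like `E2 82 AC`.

F3 94 8C 93 F3 83 81 9B E1 81 94 E8 9D A7 F0 9F 98 88 C3 AB

U+D4313: 4-byte form → F3 94 8C 93.
U+C305B: 4-byte form → F3 83 81 9B.
U+1054: 3-byte form → E1 81 94.
U+8767: 3-byte form → E8 9D A7.
U+1F608: 4-byte form → F0 9F 98 88.
U+00EB: 2-byte form → C3 AB.
Concatenated (20 bytes): F3 94 8C 93 F3 83 81 9B E1 81 94 E8 9D A7 F0 9F 98 88 C3 AB.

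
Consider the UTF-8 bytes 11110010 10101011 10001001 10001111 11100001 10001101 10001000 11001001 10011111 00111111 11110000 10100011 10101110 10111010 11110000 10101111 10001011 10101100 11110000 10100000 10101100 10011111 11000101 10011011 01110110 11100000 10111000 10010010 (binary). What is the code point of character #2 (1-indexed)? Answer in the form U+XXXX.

Offset 0: leading byte 0xF2 = 11110010 → 4-byte char #1 = F2 AB 89 8F.
Offset 4: leading byte 0xE1 = 11100001 → 3-byte char #2 = E1 8D 88.
Leading byte 0xE1 = 11100001 matches 1110xxxx → 3-byte sequence.
Byte 1: 0xE1 = 11100001, payload 0001 (4 bits).
Byte 2: 0x8D = 10001101 (10xxxxxx ✓), payload 001101.
Byte 3: 0x88 = 10001000 (10xxxxxx ✓), payload 001000.
Concatenate: 0001001101001000 = 0x1348 (16 bits → U+1348).

U+1348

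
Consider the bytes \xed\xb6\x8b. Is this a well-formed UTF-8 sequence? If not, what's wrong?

Structurally a 3-byte sequence; payload = 0xDD8B.
But 0xDD8B is in U+D800–U+DFFF, the surrogate range. Surrogates are not Unicode scalar values and are forbidden in UTF-8.

invalid (encodes a surrogate (U+D800–U+DFFF))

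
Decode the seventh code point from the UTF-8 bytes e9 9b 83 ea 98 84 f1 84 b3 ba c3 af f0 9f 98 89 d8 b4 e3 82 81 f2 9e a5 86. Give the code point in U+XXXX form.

Offset 0: leading byte 0xE9 = 11101001 → 3-byte char #1 = E9 9B 83.
Offset 3: leading byte 0xEA = 11101010 → 3-byte char #2 = EA 98 84.
Offset 6: leading byte 0xF1 = 11110001 → 4-byte char #3 = F1 84 B3 BA.
Offset 10: leading byte 0xC3 = 11000011 → 2-byte char #4 = C3 AF.
Offset 12: leading byte 0xF0 = 11110000 → 4-byte char #5 = F0 9F 98 89.
Offset 16: leading byte 0xD8 = 11011000 → 2-byte char #6 = D8 B4.
Offset 18: leading byte 0xE3 = 11100011 → 3-byte char #7 = E3 82 81.
Leading byte 0xE3 = 11100011 matches 1110xxxx → 3-byte sequence.
Byte 1: 0xE3 = 11100011, payload 0011 (4 bits).
Byte 2: 0x82 = 10000010 (10xxxxxx ✓), payload 000010.
Byte 3: 0x81 = 10000001 (10xxxxxx ✓), payload 000001.
Concatenate: 0011000010000001 = 0x3081 (16 bits → U+3081).

U+3081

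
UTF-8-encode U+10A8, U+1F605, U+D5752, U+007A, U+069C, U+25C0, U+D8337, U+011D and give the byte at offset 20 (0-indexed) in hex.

U+10A8 → 3-byte form E1 82 A8 at offsets 0–2.
U+1F605 → 4-byte form F0 9F 98 85 at offsets 3–6.
U+D5752 → 4-byte form F3 95 9D 92 at offsets 7–10.
U+007A → 1-byte form 7A at offsets 11–11.
U+069C → 2-byte form DA 9C at offsets 12–13.
U+25C0 → 3-byte form E2 97 80 at offsets 14–16.
U+D8337 → 4-byte form F3 98 8C B7 at offsets 17–20.
Offset 20 falls in char 7's range; it's byte 4 of F3 98 8C B7 = 0xB7.

0xB7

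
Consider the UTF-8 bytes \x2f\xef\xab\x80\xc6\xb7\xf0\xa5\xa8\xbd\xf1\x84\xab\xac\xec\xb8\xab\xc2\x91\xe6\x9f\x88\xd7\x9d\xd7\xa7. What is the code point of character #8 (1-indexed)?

Offset 0: leading byte 0x2F = 00101111 → 1-byte char #1 = 2F.
Offset 1: leading byte 0xEF = 11101111 → 3-byte char #2 = EF AB 80.
Offset 4: leading byte 0xC6 = 11000110 → 2-byte char #3 = C6 B7.
Offset 6: leading byte 0xF0 = 11110000 → 4-byte char #4 = F0 A5 A8 BD.
Offset 10: leading byte 0xF1 = 11110001 → 4-byte char #5 = F1 84 AB AC.
Offset 14: leading byte 0xEC = 11101100 → 3-byte char #6 = EC B8 AB.
Offset 17: leading byte 0xC2 = 11000010 → 2-byte char #7 = C2 91.
Offset 19: leading byte 0xE6 = 11100110 → 3-byte char #8 = E6 9F 88.
Leading byte 0xE6 = 11100110 matches 1110xxxx → 3-byte sequence.
Byte 1: 0xE6 = 11100110, payload 0110 (4 bits).
Byte 2: 0x9F = 10011111 (10xxxxxx ✓), payload 011111.
Byte 3: 0x88 = 10001000 (10xxxxxx ✓), payload 001000.
Concatenate: 0110011111001000 = 0x67C8 (16 bits → U+67C8).

U+67C8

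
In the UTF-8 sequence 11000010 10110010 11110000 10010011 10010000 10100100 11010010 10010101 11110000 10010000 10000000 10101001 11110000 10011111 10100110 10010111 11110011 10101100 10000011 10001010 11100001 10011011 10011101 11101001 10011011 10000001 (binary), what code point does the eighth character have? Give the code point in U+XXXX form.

U+96C1

Offset 0: leading byte 0xC2 = 11000010 → 2-byte char #1 = C2 B2.
Offset 2: leading byte 0xF0 = 11110000 → 4-byte char #2 = F0 93 90 A4.
Offset 6: leading byte 0xD2 = 11010010 → 2-byte char #3 = D2 95.
Offset 8: leading byte 0xF0 = 11110000 → 4-byte char #4 = F0 90 80 A9.
Offset 12: leading byte 0xF0 = 11110000 → 4-byte char #5 = F0 9F A6 97.
Offset 16: leading byte 0xF3 = 11110011 → 4-byte char #6 = F3 AC 83 8A.
Offset 20: leading byte 0xE1 = 11100001 → 3-byte char #7 = E1 9B 9D.
Offset 23: leading byte 0xE9 = 11101001 → 3-byte char #8 = E9 9B 81.
Leading byte 0xE9 = 11101001 matches 1110xxxx → 3-byte sequence.
Byte 1: 0xE9 = 11101001, payload 1001 (4 bits).
Byte 2: 0x9B = 10011011 (10xxxxxx ✓), payload 011011.
Byte 3: 0x81 = 10000001 (10xxxxxx ✓), payload 000001.
Concatenate: 1001011011000001 = 0x96C1 (16 bits → U+96C1).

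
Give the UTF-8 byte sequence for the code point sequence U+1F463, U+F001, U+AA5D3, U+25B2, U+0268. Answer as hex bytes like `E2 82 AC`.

U+1F463: 4-byte form → F0 9F 91 A3.
U+F001: 3-byte form → EF 80 81.
U+AA5D3: 4-byte form → F2 AA 97 93.
U+25B2: 3-byte form → E2 96 B2.
U+0268: 2-byte form → C9 A8.
Concatenated (16 bytes): F0 9F 91 A3 EF 80 81 F2 AA 97 93 E2 96 B2 C9 A8.

F0 9F 91 A3 EF 80 81 F2 AA 97 93 E2 96 B2 C9 A8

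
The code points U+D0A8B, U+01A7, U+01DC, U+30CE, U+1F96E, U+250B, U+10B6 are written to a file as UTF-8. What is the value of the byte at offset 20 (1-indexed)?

1-indexed offset 20 is 0-indexed offset 19.
U+D0A8B → 4-byte form F3 90 AA 8B at offsets 0–3.
U+01A7 → 2-byte form C6 A7 at offsets 4–5.
U+01DC → 2-byte form C7 9C at offsets 6–7.
U+30CE → 3-byte form E3 83 8E at offsets 8–10.
U+1F96E → 4-byte form F0 9F A5 AE at offsets 11–14.
U+250B → 3-byte form E2 94 8B at offsets 15–17.
U+10B6 → 3-byte form E1 82 B6 at offsets 18–20.
Offset 19 falls in char 7's range; it's byte 2 of E1 82 B6 = 0x82.

0x82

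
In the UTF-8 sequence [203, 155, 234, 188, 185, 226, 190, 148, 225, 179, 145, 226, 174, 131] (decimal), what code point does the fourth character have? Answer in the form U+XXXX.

Offset 0: leading byte 0xCB = 11001011 → 2-byte char #1 = CB 9B.
Offset 2: leading byte 0xEA = 11101010 → 3-byte char #2 = EA BC B9.
Offset 5: leading byte 0xE2 = 11100010 → 3-byte char #3 = E2 BE 94.
Offset 8: leading byte 0xE1 = 11100001 → 3-byte char #4 = E1 B3 91.
Leading byte 0xE1 = 11100001 matches 1110xxxx → 3-byte sequence.
Byte 1: 0xE1 = 11100001, payload 0001 (4 bits).
Byte 2: 0xB3 = 10110011 (10xxxxxx ✓), payload 110011.
Byte 3: 0x91 = 10010001 (10xxxxxx ✓), payload 010001.
Concatenate: 0001110011010001 = 0x1CD1 (16 bits → U+1CD1).

U+1CD1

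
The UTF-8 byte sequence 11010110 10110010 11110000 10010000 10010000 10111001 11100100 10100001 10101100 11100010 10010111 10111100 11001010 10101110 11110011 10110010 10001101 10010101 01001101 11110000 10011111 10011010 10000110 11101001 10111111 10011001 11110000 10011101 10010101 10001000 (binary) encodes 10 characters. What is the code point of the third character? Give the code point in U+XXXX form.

Offset 0: leading byte 0xD6 = 11010110 → 2-byte char #1 = D6 B2.
Offset 2: leading byte 0xF0 = 11110000 → 4-byte char #2 = F0 90 90 B9.
Offset 6: leading byte 0xE4 = 11100100 → 3-byte char #3 = E4 A1 AC.
Leading byte 0xE4 = 11100100 matches 1110xxxx → 3-byte sequence.
Byte 1: 0xE4 = 11100100, payload 0100 (4 bits).
Byte 2: 0xA1 = 10100001 (10xxxxxx ✓), payload 100001.
Byte 3: 0xAC = 10101100 (10xxxxxx ✓), payload 101100.
Concatenate: 0100100001101100 = 0x486C (16 bits → U+486C).

U+486C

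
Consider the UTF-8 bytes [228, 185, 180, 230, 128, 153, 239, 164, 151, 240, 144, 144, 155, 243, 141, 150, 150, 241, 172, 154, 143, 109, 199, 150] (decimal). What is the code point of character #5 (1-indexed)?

U+CD596

Offset 0: leading byte 0xE4 = 11100100 → 3-byte char #1 = E4 B9 B4.
Offset 3: leading byte 0xE6 = 11100110 → 3-byte char #2 = E6 80 99.
Offset 6: leading byte 0xEF = 11101111 → 3-byte char #3 = EF A4 97.
Offset 9: leading byte 0xF0 = 11110000 → 4-byte char #4 = F0 90 90 9B.
Offset 13: leading byte 0xF3 = 11110011 → 4-byte char #5 = F3 8D 96 96.
Leading byte 0xF3 = 11110011 matches 11110xxx → 4-byte sequence.
Byte 1: 0xF3 = 11110011, payload 011 (3 bits).
Byte 2: 0x8D = 10001101 (10xxxxxx ✓), payload 001101.
Byte 3: 0x96 = 10010110 (10xxxxxx ✓), payload 010110.
Byte 4: 0x96 = 10010110 (10xxxxxx ✓), payload 010110.
Concatenate: 011001101010110010110 = 0xCD596 (21 bits → U+CD596).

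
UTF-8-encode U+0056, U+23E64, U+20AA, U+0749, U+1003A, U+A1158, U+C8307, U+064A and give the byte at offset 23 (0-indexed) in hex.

U+0056 → 1-byte form 56 at offsets 0–0.
U+23E64 → 4-byte form F0 A3 B9 A4 at offsets 1–4.
U+20AA → 3-byte form E2 82 AA at offsets 5–7.
U+0749 → 2-byte form DD 89 at offsets 8–9.
U+1003A → 4-byte form F0 90 80 BA at offsets 10–13.
U+A1158 → 4-byte form F2 A1 85 98 at offsets 14–17.
U+C8307 → 4-byte form F3 88 8C 87 at offsets 18–21.
U+064A → 2-byte form D9 8A at offsets 22–23.
Offset 23 falls in char 8's range; it's byte 2 of D9 8A = 0x8A.

0x8A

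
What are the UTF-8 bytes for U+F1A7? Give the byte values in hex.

EF 86 A7

U+F1A7 = 0xF1A7 = 61863 decimal. In range U+0800–U+FFFF → 3-byte form: 1110xxxx 10xxxxxx 10xxxxxx.
Binary (16 bits): 1111000110100111.
Split 4+6+6: 1111 | 000110 | 100111.
Byte 1: 11101111 = 0xEF.
Byte 2: 10000110 = 0x86.
Byte 3: 10100111 = 0xA7.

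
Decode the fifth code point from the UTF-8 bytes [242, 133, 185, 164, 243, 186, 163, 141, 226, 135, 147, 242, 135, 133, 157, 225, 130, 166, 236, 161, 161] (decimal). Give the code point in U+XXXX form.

U+10A6

Offset 0: leading byte 0xF2 = 11110010 → 4-byte char #1 = F2 85 B9 A4.
Offset 4: leading byte 0xF3 = 11110011 → 4-byte char #2 = F3 BA A3 8D.
Offset 8: leading byte 0xE2 = 11100010 → 3-byte char #3 = E2 87 93.
Offset 11: leading byte 0xF2 = 11110010 → 4-byte char #4 = F2 87 85 9D.
Offset 15: leading byte 0xE1 = 11100001 → 3-byte char #5 = E1 82 A6.
Leading byte 0xE1 = 11100001 matches 1110xxxx → 3-byte sequence.
Byte 1: 0xE1 = 11100001, payload 0001 (4 bits).
Byte 2: 0x82 = 10000010 (10xxxxxx ✓), payload 000010.
Byte 3: 0xA6 = 10100110 (10xxxxxx ✓), payload 100110.
Concatenate: 0001000010100110 = 0x10A6 (16 bits → U+10A6).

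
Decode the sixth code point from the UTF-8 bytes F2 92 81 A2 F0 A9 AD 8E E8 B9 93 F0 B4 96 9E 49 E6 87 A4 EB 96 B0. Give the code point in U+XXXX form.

Offset 0: leading byte 0xF2 = 11110010 → 4-byte char #1 = F2 92 81 A2.
Offset 4: leading byte 0xF0 = 11110000 → 4-byte char #2 = F0 A9 AD 8E.
Offset 8: leading byte 0xE8 = 11101000 → 3-byte char #3 = E8 B9 93.
Offset 11: leading byte 0xF0 = 11110000 → 4-byte char #4 = F0 B4 96 9E.
Offset 15: leading byte 0x49 = 01001001 → 1-byte char #5 = 49.
Offset 16: leading byte 0xE6 = 11100110 → 3-byte char #6 = E6 87 A4.
Leading byte 0xE6 = 11100110 matches 1110xxxx → 3-byte sequence.
Byte 1: 0xE6 = 11100110, payload 0110 (4 bits).
Byte 2: 0x87 = 10000111 (10xxxxxx ✓), payload 000111.
Byte 3: 0xA4 = 10100100 (10xxxxxx ✓), payload 100100.
Concatenate: 0110000111100100 = 0x61E4 (16 bits → U+61E4).

U+61E4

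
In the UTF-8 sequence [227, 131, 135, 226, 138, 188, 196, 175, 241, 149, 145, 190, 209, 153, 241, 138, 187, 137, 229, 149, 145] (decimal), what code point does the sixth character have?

U+4AEC9

Offset 0: leading byte 0xE3 = 11100011 → 3-byte char #1 = E3 83 87.
Offset 3: leading byte 0xE2 = 11100010 → 3-byte char #2 = E2 8A BC.
Offset 6: leading byte 0xC4 = 11000100 → 2-byte char #3 = C4 AF.
Offset 8: leading byte 0xF1 = 11110001 → 4-byte char #4 = F1 95 91 BE.
Offset 12: leading byte 0xD1 = 11010001 → 2-byte char #5 = D1 99.
Offset 14: leading byte 0xF1 = 11110001 → 4-byte char #6 = F1 8A BB 89.
Leading byte 0xF1 = 11110001 matches 11110xxx → 4-byte sequence.
Byte 1: 0xF1 = 11110001, payload 001 (3 bits).
Byte 2: 0x8A = 10001010 (10xxxxxx ✓), payload 001010.
Byte 3: 0xBB = 10111011 (10xxxxxx ✓), payload 111011.
Byte 4: 0x89 = 10001001 (10xxxxxx ✓), payload 001001.
Concatenate: 001001010111011001001 = 0x4AEC9 (21 bits → U+4AEC9).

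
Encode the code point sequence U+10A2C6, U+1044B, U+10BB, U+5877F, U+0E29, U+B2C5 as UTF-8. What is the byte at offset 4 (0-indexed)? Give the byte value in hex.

0xF0

U+10A2C6 → 4-byte form F4 8A 8B 86 at offsets 0–3.
U+1044B → 4-byte form F0 90 91 8B at offsets 4–7.
Offset 4 falls in char 2's range; it's byte 1 of F0 90 91 8B = 0xF0.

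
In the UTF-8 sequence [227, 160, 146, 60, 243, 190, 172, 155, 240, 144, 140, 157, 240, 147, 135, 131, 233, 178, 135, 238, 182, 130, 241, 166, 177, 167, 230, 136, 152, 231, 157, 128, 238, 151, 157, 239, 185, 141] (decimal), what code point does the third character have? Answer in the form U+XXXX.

Offset 0: leading byte 0xE3 = 11100011 → 3-byte char #1 = E3 A0 92.
Offset 3: leading byte 0x3C = 00111100 → 1-byte char #2 = 3C.
Offset 4: leading byte 0xF3 = 11110011 → 4-byte char #3 = F3 BE AC 9B.
Leading byte 0xF3 = 11110011 matches 11110xxx → 4-byte sequence.
Byte 1: 0xF3 = 11110011, payload 011 (3 bits).
Byte 2: 0xBE = 10111110 (10xxxxxx ✓), payload 111110.
Byte 3: 0xAC = 10101100 (10xxxxxx ✓), payload 101100.
Byte 4: 0x9B = 10011011 (10xxxxxx ✓), payload 011011.
Concatenate: 011111110101100011011 = 0xFEB1B (21 bits → U+FEB1B).

U+FEB1B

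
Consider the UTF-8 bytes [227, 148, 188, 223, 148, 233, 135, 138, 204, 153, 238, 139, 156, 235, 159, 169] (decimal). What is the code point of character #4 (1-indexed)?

Offset 0: leading byte 0xE3 = 11100011 → 3-byte char #1 = E3 94 BC.
Offset 3: leading byte 0xDF = 11011111 → 2-byte char #2 = DF 94.
Offset 5: leading byte 0xE9 = 11101001 → 3-byte char #3 = E9 87 8A.
Offset 8: leading byte 0xCC = 11001100 → 2-byte char #4 = CC 99.
Leading byte 0xCC = 11001100 matches 110xxxxx → 2-byte sequence.
Byte 1: 0xCC = 11001100, payload 01100 (5 bits).
Byte 2: 0x99 = 10011001 (10xxxxxx ✓), payload 011001.
Concatenate: 01100011001 = 0x319 (11 bits → U+0319).

U+0319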